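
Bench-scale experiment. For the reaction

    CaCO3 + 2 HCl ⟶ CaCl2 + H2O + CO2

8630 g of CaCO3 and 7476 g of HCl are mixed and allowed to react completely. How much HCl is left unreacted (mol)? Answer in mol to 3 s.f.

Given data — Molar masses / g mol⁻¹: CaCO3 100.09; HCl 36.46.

n(CaCO3) = 8630 / 100.09 = 86.22 mol
n(HCl) = 7476 / 36.46 = 205.0 mol
n/ν for CaCO3 = 86.22/1 = 86.22
n/ν for HCl = 205.0/2 = 102.5
Smallest n/ν is CaCO3 → limiting reagent.
HCl consumed = (2/1) × 86.22 = 172.4 mol
HCl remaining = 205.0 − 172.4 = 32.60 mol

32.6 mol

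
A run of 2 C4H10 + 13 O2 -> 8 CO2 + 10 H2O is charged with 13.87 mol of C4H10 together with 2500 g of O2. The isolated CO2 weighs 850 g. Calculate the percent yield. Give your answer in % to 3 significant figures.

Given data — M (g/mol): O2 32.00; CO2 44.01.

40.2 %

n(C4H10) = 13.87 mol
n(O2) = 2500 / 32.00 = 78.13 mol
n/ν for C4H10 = 13.87/2 = 6.935
n/ν for O2 = 78.13/13 = 6.010
Smallest n/ν is O2 → limiting reagent.
theoretical n(CO2) = (8/13) × 78.13 = 48.08 mol → 2116 g
% yield = 850 / 2116 × 100 = 40.17 %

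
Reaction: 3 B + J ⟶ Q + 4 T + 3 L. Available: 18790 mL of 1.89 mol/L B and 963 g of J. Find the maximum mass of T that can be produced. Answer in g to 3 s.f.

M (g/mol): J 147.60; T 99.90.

2610 g

n(B) = 1.89 × 18790/1000 = 35.51 mol
n(J) = 963.0 / 147.60 = 6.524 mol
n/ν for B = 35.51/3 = 11.84
n/ν for J = 6.524/1 = 6.524
Smallest n/ν is J → limiting reagent.
n(T) = (4/1) × 6.524 = 26.10 mol
mass = 26.10 × 99.90 = 2607 g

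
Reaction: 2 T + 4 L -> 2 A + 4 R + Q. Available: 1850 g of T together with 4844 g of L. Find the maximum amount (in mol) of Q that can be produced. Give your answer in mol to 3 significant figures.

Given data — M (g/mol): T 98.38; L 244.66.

n(T) = 1850 / 98.38 = 18.80 mol
n(L) = 4844 / 244.66 = 19.80 mol
n/ν for T = 18.80/2 = 9.400
n/ν for L = 19.80/4 = 4.950
Smallest n/ν is L → limiting reagent.
n(Q) = (1/4) × 19.80 = 4.950 mol

4.95 mol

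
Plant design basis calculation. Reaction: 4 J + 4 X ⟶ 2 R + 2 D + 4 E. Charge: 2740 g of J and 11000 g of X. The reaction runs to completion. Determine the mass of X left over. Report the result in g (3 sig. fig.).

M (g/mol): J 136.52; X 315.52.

4670 g

n(J) = 2740 / 136.52 = 20.07 mol
n(X) = 11000 / 315.52 = 34.86 mol
n/ν → J: 5.018, X: 8.715; J is limiting.
X consumed = (4/4) × 20.07 = 20.07 mol
X remaining = 34.86 − 20.07 = 14.79 mol
mass = 14.79 × 315.52 = 4667 g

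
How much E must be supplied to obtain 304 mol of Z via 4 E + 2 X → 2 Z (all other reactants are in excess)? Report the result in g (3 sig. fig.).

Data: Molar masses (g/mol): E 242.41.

147000 g

n(Z) = 304.0 mol
n(E) = (4/2) × 304.0 = 608.0 mol
mass = 608.0 × 242.41 = 147400 g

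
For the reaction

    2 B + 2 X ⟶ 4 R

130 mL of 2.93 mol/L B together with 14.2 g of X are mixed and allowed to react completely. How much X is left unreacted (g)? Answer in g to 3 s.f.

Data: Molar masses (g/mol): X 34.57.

1.03 g

n(B) = 2.93 × 130.0/1000 = 0.3809 mol
n(X) = 14.20 / 34.57 = 0.4108 mol
n/ν → B: 0.1905, X: 0.2054; B is limiting.
X consumed = (2/2) × 0.3809 = 0.3809 mol
X remaining = 0.4108 − 0.3809 = 0.02990 mol
mass = 0.02990 × 34.57 = 1.034 g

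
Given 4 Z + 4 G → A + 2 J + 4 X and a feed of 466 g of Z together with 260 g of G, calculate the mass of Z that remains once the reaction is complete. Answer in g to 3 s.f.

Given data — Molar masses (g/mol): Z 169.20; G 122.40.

n(Z) = 466.0 / 169.20 = 2.754 mol
n(G) = 260.0 / 122.40 = 2.124 mol
n/ν for Z = 2.754/4 = 0.6885
n/ν for G = 2.124/4 = 0.5310
Smallest n/ν is G → limiting reagent.
Z consumed = (4/4) × 2.124 = 2.124 mol
Z remaining = 2.754 − 2.124 = 0.6300 mol
mass = 0.6300 × 169.20 = 106.6 g

107 g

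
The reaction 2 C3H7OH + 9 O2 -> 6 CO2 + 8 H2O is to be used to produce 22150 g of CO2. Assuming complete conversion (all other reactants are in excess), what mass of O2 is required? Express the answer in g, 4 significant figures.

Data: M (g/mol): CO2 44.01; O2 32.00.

n(CO2) = 22150 / 44.01 = 503.3 mol
n(O2) = (9/6) × 503.3 = 755.0 mol
mass = 755.0 × 32.00 = 24160 g

24160 g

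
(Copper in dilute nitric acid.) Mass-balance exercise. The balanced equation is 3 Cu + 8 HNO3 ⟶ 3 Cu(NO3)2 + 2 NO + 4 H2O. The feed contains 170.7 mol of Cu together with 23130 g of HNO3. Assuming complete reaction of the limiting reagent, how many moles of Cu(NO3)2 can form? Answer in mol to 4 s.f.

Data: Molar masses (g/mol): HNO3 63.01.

137.7 mol

n(Cu) = 170.7 mol
n(HNO3) = 23130 / 63.01 = 367.1 mol
n/ν for Cu = 170.7/3 = 56.90
n/ν for HNO3 = 367.1/8 = 45.89
Smallest n/ν is HNO3 → limiting reagent.
n(Cu(NO3)2) = (3/8) × 367.1 = 137.7 mol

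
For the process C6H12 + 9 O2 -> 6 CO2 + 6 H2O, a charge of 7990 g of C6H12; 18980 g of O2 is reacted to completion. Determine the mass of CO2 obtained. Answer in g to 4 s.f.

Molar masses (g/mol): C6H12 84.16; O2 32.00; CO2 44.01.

17400 g

n(C6H12) = 7990 / 84.16 = 94.94 mol
n(O2) = 18980 / 32.00 = 593.1 mol
n/ν → C6H12: 94.94, O2: 65.90; O2 is limiting.
n(CO2) = (6/9) × 593.1 = 395.4 mol
mass = 395.4 × 44.01 = 17400 g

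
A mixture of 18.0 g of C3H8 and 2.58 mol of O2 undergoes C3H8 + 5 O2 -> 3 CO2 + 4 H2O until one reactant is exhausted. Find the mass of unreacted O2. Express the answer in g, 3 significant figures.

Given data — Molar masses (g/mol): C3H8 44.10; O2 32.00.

17.3 g

n(C3H8) = 18.00 / 44.10 = 0.4082 mol
n(O2) = 2.580 mol
n/ν → C3H8: 0.4082, O2: 0.5160; C3H8 is limiting.
O2 consumed = (5/1) × 0.4082 = 2.041 mol
O2 remaining = 2.580 − 2.041 = 0.5390 mol
mass = 0.5390 × 32.00 = 17.25 g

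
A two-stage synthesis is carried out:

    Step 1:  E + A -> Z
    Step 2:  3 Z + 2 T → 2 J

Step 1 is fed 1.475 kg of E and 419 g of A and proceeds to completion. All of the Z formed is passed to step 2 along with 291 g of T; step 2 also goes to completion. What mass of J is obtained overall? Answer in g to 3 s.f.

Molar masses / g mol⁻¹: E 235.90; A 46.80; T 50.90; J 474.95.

Step 1:
n(E) = 1.475×1000 / 235.90 = 6.253 mol
n(A) = 419.0 / 46.80 = 8.953 mol
n/ν for E = 6.253/1 = 6.253
n/ν for A = 8.953/1 = 8.953
Smallest n/ν is E → limiting reagent.
n(Z) produced = (1/1) × 6.253 = 6.253 mol
Step 2:
n(Z) available = 6.253 mol
n(T) = 291.0 / 50.90 = 5.717 mol
n/ν for Z = 6.253/3 = 2.084
n/ν for T = 5.717/2 = 2.859
Smallest n/ν is Z → limiting reagent.
n(J) = (2/3) × 6.253 = 4.169 mol
mass = 4.169 × 474.95 = 1980 g

1980 g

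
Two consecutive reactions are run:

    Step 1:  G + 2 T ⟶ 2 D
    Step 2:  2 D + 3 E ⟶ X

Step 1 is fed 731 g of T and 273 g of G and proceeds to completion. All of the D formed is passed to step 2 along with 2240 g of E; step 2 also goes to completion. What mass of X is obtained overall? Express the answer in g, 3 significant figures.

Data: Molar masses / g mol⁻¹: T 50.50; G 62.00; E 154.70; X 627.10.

2760 g

Step 1:
n(T) = 731.0 / 50.50 = 14.48 mol
n(G) = 273.0 / 62.00 = 4.403 mol
n/ν for T = 14.48/2 = 7.240
n/ν for G = 4.403/1 = 4.403
Smallest n/ν is G → limiting reagent.
n(D) produced = (2/1) × 4.403 = 8.806 mol
Step 2:
n(D) available = 8.806 mol
n(E) = 2240 / 154.70 = 14.48 mol
n/ν for D = 8.806/2 = 4.403
n/ν for E = 14.48/3 = 4.827
Smallest n/ν is D → limiting reagent.
n(X) = (1/2) × 8.806 = 4.403 mol
mass = 4.403 × 627.10 = 2761 g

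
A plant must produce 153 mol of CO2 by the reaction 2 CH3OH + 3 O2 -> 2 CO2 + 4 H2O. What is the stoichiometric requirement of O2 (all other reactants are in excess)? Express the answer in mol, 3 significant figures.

n(CO2) = 153.0 mol
n(O2) = (3/2) × 153.0 = 229.5 mol

230 mol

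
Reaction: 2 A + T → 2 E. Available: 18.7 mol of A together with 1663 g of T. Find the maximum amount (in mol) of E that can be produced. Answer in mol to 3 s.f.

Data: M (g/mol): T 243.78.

13.6 mol

n(A) = 18.70 mol
n(T) = 1663 / 243.78 = 6.822 mol
n/ν for A = 18.70/2 = 9.350
n/ν for T = 6.822/1 = 6.822
Smallest n/ν is T → limiting reagent.
n(E) = (2/1) × 6.822 = 13.64 mol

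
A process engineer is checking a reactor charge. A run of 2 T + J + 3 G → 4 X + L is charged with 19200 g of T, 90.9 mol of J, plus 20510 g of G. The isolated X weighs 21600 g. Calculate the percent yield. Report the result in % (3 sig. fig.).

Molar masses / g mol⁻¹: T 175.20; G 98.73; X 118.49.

n(T) = 19200 / 175.20 = 109.6 mol
n(J) = 90.90 mol
n(G) = 20510 / 98.73 = 207.7 mol
n/ν for T = 109.6/2 = 54.80
n/ν for J = 90.90/1 = 90.90
n/ν for G = 207.7/3 = 69.23
Smallest n/ν is T → limiting reagent.
theoretical n(X) = (4/2) × 109.6 = 219.2 mol → 25970 g
% yield = 21600 / 25970 × 100 = 83.17 %

83.2 %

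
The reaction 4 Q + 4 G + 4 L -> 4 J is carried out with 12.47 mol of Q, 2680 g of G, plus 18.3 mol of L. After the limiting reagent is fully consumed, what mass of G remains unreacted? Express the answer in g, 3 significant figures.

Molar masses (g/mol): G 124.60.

1130 g

n(Q) = 12.47 mol
n(G) = 2680 / 124.60 = 21.51 mol
n(L) = 18.30 mol
n/ν for Q = 12.47/4 = 3.118
n/ν for G = 21.51/4 = 5.378
n/ν for L = 18.30/4 = 4.575
Smallest n/ν is Q → limiting reagent.
G consumed = (4/4) × 12.47 = 12.47 mol
G remaining = 21.51 − 12.47 = 9.040 mol
mass = 9.040 × 124.60 = 1126 g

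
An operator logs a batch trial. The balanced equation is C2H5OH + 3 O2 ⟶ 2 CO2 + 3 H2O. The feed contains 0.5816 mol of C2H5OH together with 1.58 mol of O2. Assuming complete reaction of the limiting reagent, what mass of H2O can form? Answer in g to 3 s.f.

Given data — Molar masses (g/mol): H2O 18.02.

28.5 g

n(C2H5OH) = 0.5816 mol
n(O2) = 1.580 mol
n/ν → C2H5OH: 0.5816, O2: 0.5267; O2 is limiting.
n(H2O) = (3/3) × 1.580 = 1.580 mol
mass = 1.580 × 18.02 = 28.47 g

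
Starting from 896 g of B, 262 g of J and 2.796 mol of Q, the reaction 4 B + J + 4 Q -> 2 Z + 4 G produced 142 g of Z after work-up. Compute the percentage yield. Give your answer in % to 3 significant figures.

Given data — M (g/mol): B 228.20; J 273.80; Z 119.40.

85.1 %

n(B) = 896.0 / 228.20 = 3.926 mol
n(J) = 262.0 / 273.80 = 0.9569 mol
n(Q) = 2.796 mol
n/ν for B = 3.926/4 = 0.9815
n/ν for J = 0.9569/1 = 0.9569
n/ν for Q = 2.796/4 = 0.6990
Smallest n/ν is Q → limiting reagent.
theoretical n(Z) = (2/4) × 2.796 = 1.398 mol → 166.9 g
% yield = 142 / 166.9 × 100 = 85.08 %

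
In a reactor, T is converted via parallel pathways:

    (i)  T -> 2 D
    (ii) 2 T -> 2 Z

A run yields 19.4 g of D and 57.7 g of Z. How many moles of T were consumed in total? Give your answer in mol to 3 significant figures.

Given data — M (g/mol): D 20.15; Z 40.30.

n(D) = 19.4 / 20.15 = 0.9628 mol
n(Z) = 57.7 / 40.30 = 1.432 mol
n(T) via (i) = (1/2)×0.9628 = 0.4814 mol
n(T) via (ii) = (2/2)×1.432 = 1.432 mol
total n(T) = 0.4814 + 1.432 = 1.913 mol

1.91 mol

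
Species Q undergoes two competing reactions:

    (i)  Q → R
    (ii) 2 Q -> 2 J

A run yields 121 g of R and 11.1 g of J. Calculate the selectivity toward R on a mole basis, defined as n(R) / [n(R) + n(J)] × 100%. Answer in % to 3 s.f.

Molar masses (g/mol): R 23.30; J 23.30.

91.6 %

n(R) = 121 / 23.30 = 5.193 mol
n(J) = 11.1 / 23.30 = 0.4764 mol
selectivity = 5.193/(5.193+0.4764) × 100 = 91.60 %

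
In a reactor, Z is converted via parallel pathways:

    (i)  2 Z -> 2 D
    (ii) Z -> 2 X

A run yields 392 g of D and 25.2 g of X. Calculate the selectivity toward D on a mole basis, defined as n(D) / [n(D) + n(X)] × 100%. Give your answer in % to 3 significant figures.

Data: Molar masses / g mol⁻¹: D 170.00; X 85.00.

88.6 %

n(D) = 392 / 170.00 = 2.306 mol
n(X) = 25.2 / 85.00 = 0.2965 mol
selectivity = 2.306/(2.306+0.2965) × 100 = 88.61 %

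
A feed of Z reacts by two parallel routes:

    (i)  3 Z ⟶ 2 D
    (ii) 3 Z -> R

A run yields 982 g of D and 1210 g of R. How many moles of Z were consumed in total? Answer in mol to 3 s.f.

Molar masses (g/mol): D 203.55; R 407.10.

n(D) = 982 / 203.55 = 4.824 mol
n(R) = 1210 / 407.10 = 2.972 mol
n(Z) via (i) = (3/2)×4.824 = 7.236 mol
n(Z) via (ii) = (3/1)×2.972 = 8.916 mol
total n(Z) = 7.236 + 8.916 = 16.15 mol

16.2 mol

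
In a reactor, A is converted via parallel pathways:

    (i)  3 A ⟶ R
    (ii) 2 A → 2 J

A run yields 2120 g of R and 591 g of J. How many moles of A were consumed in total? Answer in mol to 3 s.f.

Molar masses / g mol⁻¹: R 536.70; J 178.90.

15.2 mol

n(R) = 2120 / 536.70 = 3.950 mol
n(J) = 591 / 178.90 = 3.304 mol
n(A) via (i) = (3/1)×3.950 = 11.85 mol
n(A) via (ii) = (2/2)×3.304 = 3.304 mol
total n(A) = 11.85 + 3.304 = 15.15 mol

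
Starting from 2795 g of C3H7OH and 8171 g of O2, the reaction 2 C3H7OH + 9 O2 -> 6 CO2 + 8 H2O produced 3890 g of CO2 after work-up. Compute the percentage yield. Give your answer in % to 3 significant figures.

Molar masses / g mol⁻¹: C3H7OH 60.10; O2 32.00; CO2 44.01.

n(C3H7OH) = 2795 / 60.10 = 46.51 mol
n(O2) = 8171 / 32.00 = 255.3 mol
n/ν for C3H7OH = 46.51/2 = 23.26
n/ν for O2 = 255.3/9 = 28.37
Smallest n/ν is C3H7OH → limiting reagent.
theoretical n(CO2) = (6/2) × 46.51 = 139.5 mol → 6139 g
% yield = 3890 / 6139 × 100 = 63.37 %

63.4 %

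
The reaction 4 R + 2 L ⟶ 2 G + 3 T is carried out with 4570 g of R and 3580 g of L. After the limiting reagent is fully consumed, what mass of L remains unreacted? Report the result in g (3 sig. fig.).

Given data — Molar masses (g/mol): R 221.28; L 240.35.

1100 g

n(R) = 4570 / 221.28 = 20.65 mol
n(L) = 3580 / 240.35 = 14.89 mol
n/ν for R = 20.65/4 = 5.163
n/ν for L = 14.89/2 = 7.445
Smallest n/ν is R → limiting reagent.
L consumed = (2/4) × 20.65 = 10.33 mol
L remaining = 14.89 − 10.33 = 4.560 mol
mass = 4.560 × 240.35 = 1096 g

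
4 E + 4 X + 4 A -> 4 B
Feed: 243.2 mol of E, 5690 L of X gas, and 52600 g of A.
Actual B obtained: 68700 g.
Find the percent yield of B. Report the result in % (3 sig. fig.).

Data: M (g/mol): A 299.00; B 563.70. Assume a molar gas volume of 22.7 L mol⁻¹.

n(E) = 243.2 mol
n(X) = 5690 / 22.7 = 250.7 mol
n(A) = 52600 / 299.00 = 175.9 mol
n/ν → E: 60.80, X: 62.68, A: 43.98; A is limiting.
theoretical n(B) = (4/4) × 175.9 = 175.9 mol → 99150 g
% yield = 68700 / 99150 × 100 = 69.29 %

69.3 %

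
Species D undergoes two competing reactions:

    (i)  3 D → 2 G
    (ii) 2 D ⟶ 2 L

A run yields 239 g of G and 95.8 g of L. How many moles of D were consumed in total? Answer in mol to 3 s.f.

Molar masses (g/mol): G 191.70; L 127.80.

2.62 mol

n(G) = 239 / 191.70 = 1.247 mol
n(L) = 95.8 / 127.80 = 0.7496 mol
n(D) via (i) = (3/2)×1.247 = 1.871 mol
n(D) via (ii) = (2/2)×0.7496 = 0.7496 mol
total n(D) = 1.871 + 0.7496 = 2.621 mol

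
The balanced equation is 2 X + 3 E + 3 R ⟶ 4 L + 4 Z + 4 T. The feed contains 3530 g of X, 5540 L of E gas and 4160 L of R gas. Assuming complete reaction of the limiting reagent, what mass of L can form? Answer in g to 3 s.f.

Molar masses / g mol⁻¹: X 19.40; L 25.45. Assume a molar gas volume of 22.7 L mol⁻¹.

6220 g

n(X) = 3530 / 19.40 = 182.0 mol
n(E) = 5540 / 22.7 = 244.1 mol
n(R) = 4160 / 22.7 = 183.3 mol
n/ν for X = 182.0/2 = 91.00
n/ν for E = 244.1/3 = 81.37
n/ν for R = 183.3/3 = 61.10
Smallest n/ν is R → limiting reagent.
n(L) = (4/3) × 183.3 = 244.4 mol
mass = 244.4 × 25.45 = 6220 g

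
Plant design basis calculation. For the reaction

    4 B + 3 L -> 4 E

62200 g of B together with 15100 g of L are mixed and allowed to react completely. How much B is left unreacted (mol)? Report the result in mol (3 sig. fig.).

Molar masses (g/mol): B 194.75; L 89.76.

95.1 mol

n(B) = 62200 / 194.75 = 319.4 mol
n(L) = 15100 / 89.76 = 168.2 mol
n/ν for B = 319.4/4 = 79.85
n/ν for L = 168.2/3 = 56.07
Smallest n/ν is L → limiting reagent.
B consumed = (4/3) × 168.2 = 224.3 mol
B remaining = 319.4 − 224.3 = 95.10 mol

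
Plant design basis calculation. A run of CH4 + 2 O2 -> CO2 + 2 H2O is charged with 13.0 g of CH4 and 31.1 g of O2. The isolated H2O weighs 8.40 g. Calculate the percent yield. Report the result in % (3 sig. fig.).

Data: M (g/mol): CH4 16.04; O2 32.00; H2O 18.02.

48.0 %

n(CH4) = 13.00 / 16.04 = 0.8105 mol
n(O2) = 31.10 / 32.00 = 0.9719 mol
n/ν for CH4 = 0.8105/1 = 0.8105
n/ν for O2 = 0.9719/2 = 0.4860
Smallest n/ν is O2 → limiting reagent.
theoretical n(H2O) = (2/2) × 0.9719 = 0.9719 mol → 17.51 g
% yield = 8.40 / 17.51 × 100 = 47.97 %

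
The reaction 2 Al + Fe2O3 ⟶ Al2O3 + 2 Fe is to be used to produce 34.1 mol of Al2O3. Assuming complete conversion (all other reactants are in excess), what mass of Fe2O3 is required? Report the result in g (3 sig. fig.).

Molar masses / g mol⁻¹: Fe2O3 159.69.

5450 g

n(Al2O3) = 34.10 mol
n(Fe2O3) = (1/1) × 34.10 = 34.10 mol
mass = 34.10 × 159.69 = 5445 g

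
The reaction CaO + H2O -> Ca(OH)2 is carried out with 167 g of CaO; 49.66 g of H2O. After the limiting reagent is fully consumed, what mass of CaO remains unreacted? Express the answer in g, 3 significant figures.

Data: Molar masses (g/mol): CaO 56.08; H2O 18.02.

12.5 g

n(CaO) = 167.0 / 56.08 = 2.978 mol
n(H2O) = 49.66 / 18.02 = 2.756 mol
n/ν for CaO = 2.978/1 = 2.978
n/ν for H2O = 2.756/1 = 2.756
Smallest n/ν is H2O → limiting reagent.
CaO consumed = (1/1) × 2.756 = 2.756 mol
CaO remaining = 2.978 − 2.756 = 0.2220 mol
mass = 0.2220 × 56.08 = 12.45 g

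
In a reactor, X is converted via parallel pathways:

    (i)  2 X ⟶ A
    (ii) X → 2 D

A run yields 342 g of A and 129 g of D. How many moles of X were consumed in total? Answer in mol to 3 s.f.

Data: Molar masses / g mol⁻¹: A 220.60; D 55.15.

n(A) = 342 / 220.60 = 1.550 mol
n(D) = 129 / 55.15 = 2.339 mol
n(X) via (i) = (2/1)×1.550 = 3.100 mol
n(X) via (ii) = (1/2)×2.339 = 1.170 mol
total n(X) = 3.100 + 1.170 = 4.270 mol

4.27 mol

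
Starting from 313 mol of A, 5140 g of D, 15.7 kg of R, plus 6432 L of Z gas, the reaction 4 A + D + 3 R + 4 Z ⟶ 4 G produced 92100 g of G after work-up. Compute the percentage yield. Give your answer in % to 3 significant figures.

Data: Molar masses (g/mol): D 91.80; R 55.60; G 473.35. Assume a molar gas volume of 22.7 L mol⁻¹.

86.9 %

n(A) = 313.0 mol
n(D) = 5140 / 91.80 = 55.99 mol
n(R) = 15.70×1000 / 55.60 = 282.4 mol
n(Z) = 6432 / 22.7 = 283.3 mol
n/ν → A: 78.25, D: 55.99, R: 94.13, Z: 70.83; D is limiting.
theoretical n(G) = (4/1) × 55.99 = 224.0 mol → 106000 g
% yield = 92100 / 106000 × 100 = 86.89 %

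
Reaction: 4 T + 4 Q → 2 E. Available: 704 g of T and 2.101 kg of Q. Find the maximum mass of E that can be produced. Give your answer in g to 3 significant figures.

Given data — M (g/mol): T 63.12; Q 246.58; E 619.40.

2640 g

n(T) = 704.0 / 63.12 = 11.15 mol
n(Q) = 2.101×1000 / 246.58 = 8.521 mol
n/ν for T = 11.15/4 = 2.788
n/ν for Q = 8.521/4 = 2.130
Smallest n/ν is Q → limiting reagent.
n(E) = (2/4) × 8.521 = 4.261 mol
mass = 4.261 × 619.40 = 2639 g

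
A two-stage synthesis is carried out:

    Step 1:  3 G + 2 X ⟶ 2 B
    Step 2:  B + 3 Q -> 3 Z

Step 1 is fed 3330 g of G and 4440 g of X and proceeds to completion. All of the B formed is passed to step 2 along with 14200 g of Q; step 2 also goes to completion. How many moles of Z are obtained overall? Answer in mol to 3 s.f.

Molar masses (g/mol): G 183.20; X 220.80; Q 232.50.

Step 1:
n(G) = 3330 / 183.20 = 18.18 mol
n(X) = 4440 / 220.80 = 20.11 mol
n/ν for G = 18.18/3 = 6.060
n/ν for X = 20.11/2 = 10.06
Smallest n/ν is G → limiting reagent.
n(B) produced = (2/3) × 18.18 = 12.12 mol
Step 2:
n(B) available = 12.12 mol
n(Q) = 14200 / 232.50 = 61.08 mol
n/ν for B = 12.12/1 = 12.12
n/ν for Q = 61.08/3 = 20.36
Smallest n/ν is B → limiting reagent.
n(Z) = (3/1) × 12.12 = 36.36 mol

36.4 mol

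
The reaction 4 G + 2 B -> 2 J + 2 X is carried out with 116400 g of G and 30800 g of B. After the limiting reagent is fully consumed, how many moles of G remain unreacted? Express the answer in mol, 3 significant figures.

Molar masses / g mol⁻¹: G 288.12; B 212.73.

114 mol

n(G) = 116400 / 288.12 = 404.0 mol
n(B) = 30800 / 212.73 = 144.8 mol
n/ν for G = 404.0/4 = 101.0
n/ν for B = 144.8/2 = 72.40
Smallest n/ν is B → limiting reagent.
G consumed = (4/2) × 144.8 = 289.6 mol
G remaining = 404.0 − 289.6 = 114.4 mol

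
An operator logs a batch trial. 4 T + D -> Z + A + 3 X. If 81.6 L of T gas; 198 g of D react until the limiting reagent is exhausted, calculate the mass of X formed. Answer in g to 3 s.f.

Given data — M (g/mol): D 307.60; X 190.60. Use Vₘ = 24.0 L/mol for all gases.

n(T) = 81.60 / 24.0 = 3.400 mol
n(D) = 198.0 / 307.60 = 0.6437 mol
n/ν for T = 3.400/4 = 0.8500
n/ν for D = 0.6437/1 = 0.6437
Smallest n/ν is D → limiting reagent.
n(X) = (3/1) × 0.6437 = 1.931 mol
mass = 1.931 × 190.60 = 368.0 g

368 g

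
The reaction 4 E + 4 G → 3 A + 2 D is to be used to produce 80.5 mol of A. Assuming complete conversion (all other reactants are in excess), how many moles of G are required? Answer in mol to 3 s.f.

107 mol

n(A) = 80.50 mol
n(G) = (4/3) × 80.50 = 107.3 mol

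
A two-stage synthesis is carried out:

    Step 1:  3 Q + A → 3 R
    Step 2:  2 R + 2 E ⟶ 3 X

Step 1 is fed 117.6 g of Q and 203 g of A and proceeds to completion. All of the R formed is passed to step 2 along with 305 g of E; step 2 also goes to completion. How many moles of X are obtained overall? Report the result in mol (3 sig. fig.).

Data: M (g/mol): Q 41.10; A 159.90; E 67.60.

Step 1:
n(Q) = 117.6 / 41.10 = 2.861 mol
n(A) = 203.0 / 159.90 = 1.270 mol
n/ν for Q = 2.861/3 = 0.9537
n/ν for A = 1.270/1 = 1.270
Smallest n/ν is Q → limiting reagent.
n(R) produced = (3/3) × 2.861 = 2.861 mol
Step 2:
n(R) available = 2.861 mol
n(E) = 305.0 / 67.60 = 4.512 mol
n/ν for R = 2.861/2 = 1.431
n/ν for E = 4.512/2 = 2.256
Smallest n/ν is R → limiting reagent.
n(X) = (3/2) × 2.861 = 4.292 mol

4.29 mol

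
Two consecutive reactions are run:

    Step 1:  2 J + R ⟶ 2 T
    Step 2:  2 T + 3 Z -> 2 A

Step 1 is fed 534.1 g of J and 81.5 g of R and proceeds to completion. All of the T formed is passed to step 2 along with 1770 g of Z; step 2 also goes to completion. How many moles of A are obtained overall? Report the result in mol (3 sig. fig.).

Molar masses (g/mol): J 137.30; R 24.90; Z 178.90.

Step 1:
n(J) = 534.1 / 137.30 = 3.890 mol
n(R) = 81.50 / 24.90 = 3.273 mol
n/ν for J = 3.890/2 = 1.945
n/ν for R = 3.273/1 = 3.273
Smallest n/ν is J → limiting reagent.
n(T) produced = (2/2) × 3.890 = 3.890 mol
Step 2:
n(T) available = 3.890 mol
n(Z) = 1770 / 178.90 = 9.894 mol
n/ν for T = 3.890/2 = 1.945
n/ν for Z = 9.894/3 = 3.298
Smallest n/ν is T → limiting reagent.
n(A) = (2/2) × 3.890 = 3.890 mol

3.89 mol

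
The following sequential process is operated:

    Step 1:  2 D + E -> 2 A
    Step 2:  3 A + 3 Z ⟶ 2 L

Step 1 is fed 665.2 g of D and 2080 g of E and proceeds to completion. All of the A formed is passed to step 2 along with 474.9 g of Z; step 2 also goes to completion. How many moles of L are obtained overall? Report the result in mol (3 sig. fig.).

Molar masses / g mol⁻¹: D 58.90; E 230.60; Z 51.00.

Step 1:
n(D) = 665.2 / 58.90 = 11.29 mol
n(E) = 2080 / 230.60 = 9.020 mol
n/ν → D: 5.645, E: 9.020; D is limiting.
n(A) produced = (2/2) × 11.29 = 11.29 mol
Step 2:
n(A) available = 11.29 mol
n(Z) = 474.9 / 51.00 = 9.312 mol
n/ν → A: 3.763, Z: 3.104; Z is limiting.
n(L) = (2/3) × 9.312 = 6.208 mol

6.21 mol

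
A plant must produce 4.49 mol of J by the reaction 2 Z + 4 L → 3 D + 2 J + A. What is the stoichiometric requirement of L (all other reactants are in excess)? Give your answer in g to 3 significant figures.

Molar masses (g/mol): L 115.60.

1040 g

n(J) = 4.490 mol
n(L) = (4/2) × 4.490 = 8.980 mol
mass = 8.980 × 115.60 = 1038 g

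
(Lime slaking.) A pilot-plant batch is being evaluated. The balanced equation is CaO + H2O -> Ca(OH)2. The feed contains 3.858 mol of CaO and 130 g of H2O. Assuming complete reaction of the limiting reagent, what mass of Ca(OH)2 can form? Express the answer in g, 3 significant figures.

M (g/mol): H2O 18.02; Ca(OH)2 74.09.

n(CaO) = 3.858 mol
n(H2O) = 130.0 / 18.02 = 7.214 mol
n/ν → CaO: 3.858, H2O: 7.214; CaO is limiting.
n(Ca(OH)2) = (1/1) × 3.858 = 3.858 mol
mass = 3.858 × 74.09 = 285.8 g

286 g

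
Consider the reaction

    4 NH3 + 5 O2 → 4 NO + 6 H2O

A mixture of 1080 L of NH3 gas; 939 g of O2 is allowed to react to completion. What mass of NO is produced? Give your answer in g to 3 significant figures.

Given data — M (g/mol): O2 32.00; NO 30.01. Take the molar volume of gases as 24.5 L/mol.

n(NH3) = 1080 / 24.5 = 44.08 mol
n(O2) = 939.0 / 32.00 = 29.34 mol
n/ν → NH3: 11.02, O2: 5.868; O2 is limiting.
n(NO) = (4/5) × 29.34 = 23.47 mol
mass = 23.47 × 30.01 = 704.3 g

704 g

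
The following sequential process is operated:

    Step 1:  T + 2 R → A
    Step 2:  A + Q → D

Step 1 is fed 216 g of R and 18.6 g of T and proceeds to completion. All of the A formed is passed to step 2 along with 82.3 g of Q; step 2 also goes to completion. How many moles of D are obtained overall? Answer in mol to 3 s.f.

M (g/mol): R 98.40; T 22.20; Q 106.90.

0.770 mol

Step 1:
n(R) = 216.0 / 98.40 = 2.195 mol
n(T) = 18.60 / 22.20 = 0.8378 mol
n/ν → R: 1.098, T: 0.8378; T is limiting.
n(A) produced = (1/1) × 0.8378 = 0.8378 mol
Step 2:
n(A) available = 0.8378 mol
n(Q) = 82.30 / 106.90 = 0.7699 mol
n/ν → A: 0.8378, Q: 0.7699; Q is limiting.
n(D) = (1/1) × 0.7699 = 0.7699 mol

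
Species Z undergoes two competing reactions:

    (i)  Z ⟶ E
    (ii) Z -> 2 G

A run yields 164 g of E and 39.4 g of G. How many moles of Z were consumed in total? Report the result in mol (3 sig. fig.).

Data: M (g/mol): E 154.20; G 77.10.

n(E) = 164 / 154.20 = 1.064 mol
n(G) = 39.4 / 77.10 = 0.5110 mol
n(Z) via (i) = (1/1)×1.064 = 1.064 mol
n(Z) via (ii) = (1/2)×0.5110 = 0.2555 mol
total n(Z) = 1.064 + 0.2555 = 1.320 mol

1.32 mol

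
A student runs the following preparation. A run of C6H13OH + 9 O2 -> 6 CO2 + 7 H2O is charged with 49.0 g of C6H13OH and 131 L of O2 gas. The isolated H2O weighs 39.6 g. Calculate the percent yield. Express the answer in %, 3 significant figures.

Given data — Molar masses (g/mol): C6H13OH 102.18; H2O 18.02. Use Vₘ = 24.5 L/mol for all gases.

n(C6H13OH) = 49.00 / 102.18 = 0.4795 mol
n(O2) = 131.0 / 24.5 = 5.347 mol
n/ν for C6H13OH = 0.4795/1 = 0.4795
n/ν for O2 = 5.347/9 = 0.5941
Smallest n/ν is C6H13OH → limiting reagent.
theoretical n(H2O) = (7/1) × 0.4795 = 3.357 mol → 60.49 g
% yield = 39.6 / 60.49 × 100 = 65.47 %

65.5 %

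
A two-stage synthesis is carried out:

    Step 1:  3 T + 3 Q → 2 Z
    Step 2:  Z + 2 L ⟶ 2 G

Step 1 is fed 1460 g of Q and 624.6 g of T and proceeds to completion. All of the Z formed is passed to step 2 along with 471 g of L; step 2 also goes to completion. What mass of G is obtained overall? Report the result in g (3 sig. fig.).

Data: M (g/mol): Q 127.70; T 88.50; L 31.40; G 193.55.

Step 1:
n(Q) = 1460 / 127.70 = 11.43 mol
n(T) = 624.6 / 88.50 = 7.058 mol
n/ν for Q = 11.43/3 = 3.810
n/ν for T = 7.058/3 = 2.353
Smallest n/ν is T → limiting reagent.
n(Z) produced = (2/3) × 7.058 = 4.705 mol
Step 2:
n(Z) available = 4.705 mol
n(L) = 471.0 / 31.40 = 15.00 mol
n/ν for Z = 4.705/1 = 4.705
n/ν for L = 15.00/2 = 7.500
Smallest n/ν is Z → limiting reagent.
n(G) = (2/1) × 4.705 = 9.410 mol
mass = 9.410 × 193.55 = 1821 g

1820 g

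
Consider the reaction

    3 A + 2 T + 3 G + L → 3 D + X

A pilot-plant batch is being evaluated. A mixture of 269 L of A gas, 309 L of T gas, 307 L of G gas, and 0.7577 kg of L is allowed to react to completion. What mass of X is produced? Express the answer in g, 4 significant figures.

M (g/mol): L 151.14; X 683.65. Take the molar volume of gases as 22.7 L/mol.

n(A) = 269.0 / 22.7 = 11.85 mol
n(T) = 309.0 / 22.7 = 13.61 mol
n(G) = 307.0 / 22.7 = 13.52 mol
n(L) = 0.7577×1000 / 151.14 = 5.013 mol
n/ν for A = 11.85/3 = 3.950
n/ν for T = 13.61/2 = 6.805
n/ν for G = 13.52/3 = 4.507
n/ν for L = 5.013/1 = 5.013
Smallest n/ν is A → limiting reagent.
n(X) = (1/3) × 11.85 = 3.950 mol
mass = 3.950 × 683.65 = 2700 g

2700 g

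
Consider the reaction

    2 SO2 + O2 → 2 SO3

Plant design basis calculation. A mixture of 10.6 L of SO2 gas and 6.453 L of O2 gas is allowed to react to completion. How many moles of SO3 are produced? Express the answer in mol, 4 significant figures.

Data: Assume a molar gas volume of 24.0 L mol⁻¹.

0.4417 mol

n(SO2) = 10.60 / 24.0 = 0.4417 mol
n(O2) = 6.453 / 24.0 = 0.2689 mol
n/ν → SO2: 0.2209, O2: 0.2689; SO2 is limiting.
n(SO3) = (2/2) × 0.4417 = 0.4417 mol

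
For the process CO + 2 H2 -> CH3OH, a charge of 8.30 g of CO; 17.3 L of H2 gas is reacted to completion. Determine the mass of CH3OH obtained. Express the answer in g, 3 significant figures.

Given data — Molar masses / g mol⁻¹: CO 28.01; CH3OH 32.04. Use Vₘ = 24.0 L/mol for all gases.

9.49 g

n(CO) = 8.300 / 28.01 = 0.2963 mol
n(H2) = 17.30 / 24.0 = 0.7208 mol
n/ν for CO = 0.2963/1 = 0.2963
n/ν for H2 = 0.7208/2 = 0.3604
Smallest n/ν is CO → limiting reagent.
n(CH3OH) = (1/1) × 0.2963 = 0.2963 mol
mass = 0.2963 × 32.04 = 9.493 g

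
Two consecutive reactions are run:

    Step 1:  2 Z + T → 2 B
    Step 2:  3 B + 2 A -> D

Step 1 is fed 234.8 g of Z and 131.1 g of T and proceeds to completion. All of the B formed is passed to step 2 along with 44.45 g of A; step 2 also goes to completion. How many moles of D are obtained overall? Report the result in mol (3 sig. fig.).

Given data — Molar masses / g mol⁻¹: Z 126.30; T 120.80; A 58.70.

0.379 mol

Step 1:
n(Z) = 234.8 / 126.30 = 1.859 mol
n(T) = 131.1 / 120.80 = 1.085 mol
n/ν for Z = 1.859/2 = 0.9295
n/ν for T = 1.085/1 = 1.085
Smallest n/ν is Z → limiting reagent.
n(B) produced = (2/2) × 1.859 = 1.859 mol
Step 2:
n(B) available = 1.859 mol
n(A) = 44.45 / 58.70 = 0.7572 mol
n/ν for B = 1.859/3 = 0.6197
n/ν for A = 0.7572/2 = 0.3786
Smallest n/ν is A → limiting reagent.
n(D) = (1/2) × 0.7572 = 0.3786 mol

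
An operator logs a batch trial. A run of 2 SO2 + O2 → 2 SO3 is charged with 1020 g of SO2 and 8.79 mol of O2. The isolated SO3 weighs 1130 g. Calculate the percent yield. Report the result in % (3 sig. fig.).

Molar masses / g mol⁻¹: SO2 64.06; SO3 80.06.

88.6 %

n(SO2) = 1020 / 64.06 = 15.92 mol
n(O2) = 8.790 mol
n/ν → SO2: 7.960, O2: 8.790; SO2 is limiting.
theoretical n(SO3) = (2/2) × 15.92 = 15.92 mol → 1275 g
% yield = 1130 / 1275 × 100 = 88.63 %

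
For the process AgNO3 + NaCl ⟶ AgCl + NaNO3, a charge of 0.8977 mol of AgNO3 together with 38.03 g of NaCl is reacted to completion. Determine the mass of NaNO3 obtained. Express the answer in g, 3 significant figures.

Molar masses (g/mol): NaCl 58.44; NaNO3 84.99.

55.3 g

n(AgNO3) = 0.8977 mol
n(NaCl) = 38.03 / 58.44 = 0.6508 mol
n/ν → AgNO3: 0.8977, NaCl: 0.6508; NaCl is limiting.
n(NaNO3) = (1/1) × 0.6508 = 0.6508 mol
mass = 0.6508 × 84.99 = 55.31 g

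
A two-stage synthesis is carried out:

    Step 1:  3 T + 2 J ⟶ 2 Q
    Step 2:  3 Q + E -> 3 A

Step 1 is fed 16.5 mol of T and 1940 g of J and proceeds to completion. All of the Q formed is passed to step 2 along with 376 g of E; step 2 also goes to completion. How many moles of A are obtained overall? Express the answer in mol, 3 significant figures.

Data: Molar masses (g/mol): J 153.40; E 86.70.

Step 1:
n(T) = 16.50 mol
n(J) = 1940 / 153.40 = 12.65 mol
n/ν for T = 16.50/3 = 5.500
n/ν for J = 12.65/2 = 6.325
Smallest n/ν is T → limiting reagent.
n(Q) produced = (2/3) × 16.50 = 11.00 mol
Step 2:
n(Q) available = 11.00 mol
n(E) = 376.0 / 86.70 = 4.337 mol
n/ν for Q = 11.00/3 = 3.667
n/ν for E = 4.337/1 = 4.337
Smallest n/ν is Q → limiting reagent.
n(A) = (3/3) × 11.00 = 11.00 mol

11.0 mol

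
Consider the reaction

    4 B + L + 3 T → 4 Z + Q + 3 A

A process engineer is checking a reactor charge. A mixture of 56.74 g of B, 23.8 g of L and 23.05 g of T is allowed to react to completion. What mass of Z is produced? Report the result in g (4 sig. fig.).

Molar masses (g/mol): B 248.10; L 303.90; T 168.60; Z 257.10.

46.87 g

n(B) = 56.74 / 248.10 = 0.2287 mol
n(L) = 23.80 / 303.90 = 0.07832 mol
n(T) = 23.05 / 168.60 = 0.1367 mol
n/ν for B = 0.2287/4 = 0.05718
n/ν for L = 0.07832/1 = 0.07832
n/ν for T = 0.1367/3 = 0.04557
Smallest n/ν is T → limiting reagent.
n(Z) = (4/3) × 0.1367 = 0.1823 mol
mass = 0.1823 × 257.10 = 46.87 g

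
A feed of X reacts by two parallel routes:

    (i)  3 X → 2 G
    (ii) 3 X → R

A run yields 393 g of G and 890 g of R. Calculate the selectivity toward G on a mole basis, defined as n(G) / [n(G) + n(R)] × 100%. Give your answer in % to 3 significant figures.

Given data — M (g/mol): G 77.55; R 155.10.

n(G) = 393 / 77.55 = 5.068 mol
n(R) = 890 / 155.10 = 5.738 mol
selectivity = 5.068/(5.068+5.738) × 100 = 46.90 %

46.9 %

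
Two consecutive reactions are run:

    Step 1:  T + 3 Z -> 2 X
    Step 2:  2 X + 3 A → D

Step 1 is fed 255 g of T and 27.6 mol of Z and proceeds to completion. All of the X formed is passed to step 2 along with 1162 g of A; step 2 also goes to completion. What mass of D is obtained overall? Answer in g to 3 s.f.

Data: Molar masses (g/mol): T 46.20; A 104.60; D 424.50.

1570 g

Step 1:
n(T) = 255.0 / 46.20 = 5.519 mol
n(Z) = 27.60 mol
n/ν → T: 5.519, Z: 9.200; T is limiting.
n(X) produced = (2/1) × 5.519 = 11.04 mol
Step 2:
n(X) available = 11.04 mol
n(A) = 1162 / 104.60 = 11.11 mol
n/ν → X: 5.520, A: 3.703; A is limiting.
n(D) = (1/3) × 11.11 = 3.703 mol
mass = 3.703 × 424.50 = 1572 g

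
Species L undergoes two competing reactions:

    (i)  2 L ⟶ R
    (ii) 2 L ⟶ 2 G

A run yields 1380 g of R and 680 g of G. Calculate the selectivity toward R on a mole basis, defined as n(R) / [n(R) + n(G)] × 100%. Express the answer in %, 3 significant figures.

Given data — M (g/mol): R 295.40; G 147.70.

n(R) = 1380 / 295.40 = 4.672 mol
n(G) = 680 / 147.70 = 4.604 mol
selectivity = 4.672/(4.672+4.604) × 100 = 50.37 %

50.4 %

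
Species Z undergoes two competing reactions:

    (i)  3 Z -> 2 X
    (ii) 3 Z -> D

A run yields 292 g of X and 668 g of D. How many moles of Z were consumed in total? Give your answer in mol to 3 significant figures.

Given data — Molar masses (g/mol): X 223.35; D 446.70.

n(X) = 292 / 223.35 = 1.307 mol
n(D) = 668 / 446.70 = 1.495 mol
n(Z) via (i) = (3/2)×1.307 = 1.961 mol
n(Z) via (ii) = (3/1)×1.495 = 4.485 mol
total n(Z) = 1.961 + 4.485 = 6.446 mol

6.45 mol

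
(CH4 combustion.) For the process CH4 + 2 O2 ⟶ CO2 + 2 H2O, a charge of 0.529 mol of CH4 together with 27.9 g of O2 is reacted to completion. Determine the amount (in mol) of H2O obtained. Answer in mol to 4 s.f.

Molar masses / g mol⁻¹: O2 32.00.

0.8719 mol

n(CH4) = 0.5290 mol
n(O2) = 27.90 / 32.00 = 0.8719 mol
n/ν for CH4 = 0.5290/1 = 0.5290
n/ν for O2 = 0.8719/2 = 0.4360
Smallest n/ν is O2 → limiting reagent.
n(H2O) = (2/2) × 0.8719 = 0.8719 mol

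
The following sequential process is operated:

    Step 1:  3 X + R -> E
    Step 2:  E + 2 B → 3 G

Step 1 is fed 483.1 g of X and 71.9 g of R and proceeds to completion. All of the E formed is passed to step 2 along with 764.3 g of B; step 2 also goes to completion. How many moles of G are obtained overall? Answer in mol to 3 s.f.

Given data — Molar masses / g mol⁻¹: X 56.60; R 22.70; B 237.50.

4.83 mol

Step 1:
n(X) = 483.1 / 56.60 = 8.535 mol
n(R) = 71.90 / 22.70 = 3.167 mol
n/ν for X = 8.535/3 = 2.845
n/ν for R = 3.167/1 = 3.167
Smallest n/ν is X → limiting reagent.
n(E) produced = (1/3) × 8.535 = 2.845 mol
Step 2:
n(E) available = 2.845 mol
n(B) = 764.3 / 237.50 = 3.218 mol
n/ν for E = 2.845/1 = 2.845
n/ν for B = 3.218/2 = 1.609
Smallest n/ν is B → limiting reagent.
n(G) = (3/2) × 3.218 = 4.827 mol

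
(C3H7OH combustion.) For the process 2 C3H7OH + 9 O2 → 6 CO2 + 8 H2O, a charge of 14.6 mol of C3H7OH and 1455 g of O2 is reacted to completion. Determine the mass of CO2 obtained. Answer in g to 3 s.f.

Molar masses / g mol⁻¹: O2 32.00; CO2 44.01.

n(C3H7OH) = 14.60 mol
n(O2) = 1455 / 32.00 = 45.47 mol
n/ν for C3H7OH = 14.60/2 = 7.300
n/ν for O2 = 45.47/9 = 5.052
Smallest n/ν is O2 → limiting reagent.
n(CO2) = (6/9) × 45.47 = 30.31 mol
mass = 30.31 × 44.01 = 1334 g

1330 g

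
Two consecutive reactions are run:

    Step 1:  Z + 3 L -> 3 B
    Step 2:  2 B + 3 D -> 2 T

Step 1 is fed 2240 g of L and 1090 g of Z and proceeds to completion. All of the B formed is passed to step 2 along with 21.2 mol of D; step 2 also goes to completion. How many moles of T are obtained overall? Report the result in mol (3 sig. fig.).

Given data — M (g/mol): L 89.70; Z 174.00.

Step 1:
n(L) = 2240 / 89.70 = 24.97 mol
n(Z) = 1090 / 174.00 = 6.264 mol
n/ν for L = 24.97/3 = 8.323
n/ν for Z = 6.264/1 = 6.264
Smallest n/ν is Z → limiting reagent.
n(B) produced = (3/1) × 6.264 = 18.79 mol
Step 2:
n(B) available = 18.79 mol
n(D) = 21.20 mol
n/ν for B = 18.79/2 = 9.395
n/ν for D = 21.20/3 = 7.067
Smallest n/ν is D → limiting reagent.
n(T) = (2/3) × 21.20 = 14.13 mol

14.1 mol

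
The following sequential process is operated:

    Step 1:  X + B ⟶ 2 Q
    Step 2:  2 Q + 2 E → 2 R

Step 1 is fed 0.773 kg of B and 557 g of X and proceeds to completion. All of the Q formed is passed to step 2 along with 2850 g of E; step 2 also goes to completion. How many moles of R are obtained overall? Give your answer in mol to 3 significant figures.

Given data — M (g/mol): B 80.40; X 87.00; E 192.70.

12.8 mol

Step 1:
n(B) = 0.7730×1000 / 80.40 = 9.614 mol
n(X) = 557.0 / 87.00 = 6.402 mol
n/ν for B = 9.614/1 = 9.614
n/ν for X = 6.402/1 = 6.402
Smallest n/ν is X → limiting reagent.
n(Q) produced = (2/1) × 6.402 = 12.80 mol
Step 2:
n(Q) available = 12.80 mol
n(E) = 2850 / 192.70 = 14.79 mol
n/ν for Q = 12.80/2 = 6.400
n/ν for E = 14.79/2 = 7.395
Smallest n/ν is Q → limiting reagent.
n(R) = (2/2) × 12.80 = 12.80 mol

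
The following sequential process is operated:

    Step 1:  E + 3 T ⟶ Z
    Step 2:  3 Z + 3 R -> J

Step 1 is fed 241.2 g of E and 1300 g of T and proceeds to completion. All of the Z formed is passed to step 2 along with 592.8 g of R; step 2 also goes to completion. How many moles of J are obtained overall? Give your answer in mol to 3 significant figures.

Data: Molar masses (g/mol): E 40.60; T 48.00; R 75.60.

1.98 mol

Step 1:
n(E) = 241.2 / 40.60 = 5.941 mol
n(T) = 1300 / 48.00 = 27.08 mol
n/ν for E = 5.941/1 = 5.941
n/ν for T = 27.08/3 = 9.027
Smallest n/ν is E → limiting reagent.
n(Z) produced = (1/1) × 5.941 = 5.941 mol
Step 2:
n(Z) available = 5.941 mol
n(R) = 592.8 / 75.60 = 7.841 mol
n/ν for Z = 5.941/3 = 1.980
n/ν for R = 7.841/3 = 2.614
Smallest n/ν is Z → limiting reagent.
n(J) = (1/3) × 5.941 = 1.980 mol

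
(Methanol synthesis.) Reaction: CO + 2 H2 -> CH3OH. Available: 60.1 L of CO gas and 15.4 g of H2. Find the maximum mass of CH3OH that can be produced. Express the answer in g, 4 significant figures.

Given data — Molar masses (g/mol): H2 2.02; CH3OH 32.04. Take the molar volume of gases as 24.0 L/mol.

n(CO) = 60.10 / 24.0 = 2.504 mol
n(H2) = 15.40 / 2.02 = 7.624 mol
n/ν → CO: 2.504, H2: 3.812; CO is limiting.
n(CH3OH) = (1/1) × 2.504 = 2.504 mol
mass = 2.504 × 32.04 = 80.23 g

80.23 g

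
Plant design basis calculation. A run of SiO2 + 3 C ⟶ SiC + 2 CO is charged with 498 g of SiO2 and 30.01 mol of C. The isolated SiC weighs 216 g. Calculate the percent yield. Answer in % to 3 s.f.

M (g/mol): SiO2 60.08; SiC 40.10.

65.0 %

n(SiO2) = 498.0 / 60.08 = 8.289 mol
n(C) = 30.01 mol
n/ν for SiO2 = 8.289/1 = 8.289
n/ν for C = 30.01/3 = 10.00
Smallest n/ν is SiO2 → limiting reagent.
theoretical n(SiC) = (1/1) × 8.289 = 8.289 mol → 332.4 g
% yield = 216 / 332.4 × 100 = 64.98 %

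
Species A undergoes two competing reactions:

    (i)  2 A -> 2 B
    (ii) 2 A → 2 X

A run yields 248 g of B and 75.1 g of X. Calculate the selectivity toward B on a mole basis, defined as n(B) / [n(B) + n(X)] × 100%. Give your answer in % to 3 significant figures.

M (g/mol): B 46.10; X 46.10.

76.8 %

n(B) = 248 / 46.10 = 5.380 mol
n(X) = 75.1 / 46.10 = 1.629 mol
selectivity = 5.380/(5.380+1.629) × 100 = 76.76 %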